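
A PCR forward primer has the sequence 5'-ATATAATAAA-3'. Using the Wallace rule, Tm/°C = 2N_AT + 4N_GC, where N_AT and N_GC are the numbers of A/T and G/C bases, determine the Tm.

A=7, C=0, G=0, T=3
AT pairs contribute 10, GC pairs contribute 0.
Tm = 2(10) + 4(0) = 20 + 0 = 20°C

20°C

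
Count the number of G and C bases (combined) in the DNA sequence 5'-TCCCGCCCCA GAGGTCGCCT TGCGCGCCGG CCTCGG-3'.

Base counts: C=17, A=2, G=12, T=5
Total G or C: 12 + 17 = 29

29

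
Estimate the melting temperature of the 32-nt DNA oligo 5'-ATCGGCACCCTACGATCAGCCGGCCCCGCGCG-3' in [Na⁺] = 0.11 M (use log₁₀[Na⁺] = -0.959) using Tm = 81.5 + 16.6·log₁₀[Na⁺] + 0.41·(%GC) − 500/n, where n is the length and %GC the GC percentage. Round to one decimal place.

80.7°C

Length n = 32. Base counts: G=9, A=5, C=15, T=3
G+C = 24, so %GC = 24/32 × 100 = 75%
Salt term: 16.6 × (-0.959) = -15.919
GC term: 0.41 × 75 = 30.75; length term: −500/32 = −15.625
Tm = 81.5 + (-15.919) + 30.75 − 15.625 = 80.706 → 80.7°C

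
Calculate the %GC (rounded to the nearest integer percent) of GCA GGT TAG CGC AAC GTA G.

T=3, A=5, C=4, G=7
G+C = 7 + 4 = 11 out of 19 bases
%GC = 11/19 × 100 = 57.89% ≈ 58%

58%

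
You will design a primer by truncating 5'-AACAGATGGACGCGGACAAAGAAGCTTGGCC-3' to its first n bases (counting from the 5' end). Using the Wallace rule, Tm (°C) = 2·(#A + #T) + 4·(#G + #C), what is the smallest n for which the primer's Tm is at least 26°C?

n = 9

First 8 bases: AACAGATG → Tm = 22°C (< 26°C)
First 9 bases: AACAGATGG → Tm = 26°C (≥ 26°C)
Each additional base adds 2°C (A/T) or 4°C (G/C), so Tm is non-decreasing in n; n = 9 is the first length to reach 26°C.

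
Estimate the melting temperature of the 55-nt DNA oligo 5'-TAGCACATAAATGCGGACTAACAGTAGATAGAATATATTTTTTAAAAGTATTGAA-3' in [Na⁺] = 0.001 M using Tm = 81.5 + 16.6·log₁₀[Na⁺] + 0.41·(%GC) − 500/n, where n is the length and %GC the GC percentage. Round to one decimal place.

Length n = 55. Scanning the sequence gives A=24, C=5, G=9, T=17.
G+C = 14, so %GC = 14/55 × 100 = 25.455%
Salt term: 16.6 × (-3) = -49.8
GC term: 0.41 × 25.455 = 10.437; length term: −500/55 = −9.091
Tm = 81.5 + (-49.8) + 10.437 − 9.091 = 33.046 → 33.0°C

33.0°C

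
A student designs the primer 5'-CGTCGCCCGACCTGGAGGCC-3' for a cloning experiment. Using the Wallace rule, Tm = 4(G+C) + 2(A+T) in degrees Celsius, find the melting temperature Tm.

72°C

G=7, A=2, T=2, C=9
AT pairs contribute 4, GC pairs contribute 16.
Tm = 2(4) + 4(16) = 8 + 64 = 72°C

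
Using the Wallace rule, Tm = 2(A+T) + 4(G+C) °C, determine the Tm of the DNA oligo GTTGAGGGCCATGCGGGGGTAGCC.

Counting bases: A=3, T=4, C=5, G=12
AT pairs contribute 7, GC pairs contribute 17.
Tm = 2×7 + 4×17 = 82°C

82°C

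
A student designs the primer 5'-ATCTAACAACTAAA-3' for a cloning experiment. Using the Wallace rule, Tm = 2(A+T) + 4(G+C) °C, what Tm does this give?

G=0, A=8, C=3, T=3
AT pairs contribute 11, GC pairs contribute 3.
Tm = 2(11) + 4(3) = 22 + 12 = 34°C

34°C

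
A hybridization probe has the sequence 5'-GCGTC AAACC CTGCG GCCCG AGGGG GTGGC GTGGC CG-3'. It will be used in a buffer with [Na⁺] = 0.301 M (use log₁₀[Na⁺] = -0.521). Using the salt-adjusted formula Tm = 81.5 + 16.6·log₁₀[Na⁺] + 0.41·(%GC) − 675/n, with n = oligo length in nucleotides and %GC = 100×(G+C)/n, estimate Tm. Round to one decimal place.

86.7°C

Length n = 37. Counting bases: G=17, A=4, T=4, C=12
G+C = 29, so %GC = 29/37 × 100 = 78.378%
Salt term: 16.6 × (-0.521) = -8.649
GC term: 0.41 × 78.378 = 32.135; length term: −675/37 = −18.243
Tm = 81.5 + (-8.649) + 32.135 − 18.243 = 86.743 → 86.7°C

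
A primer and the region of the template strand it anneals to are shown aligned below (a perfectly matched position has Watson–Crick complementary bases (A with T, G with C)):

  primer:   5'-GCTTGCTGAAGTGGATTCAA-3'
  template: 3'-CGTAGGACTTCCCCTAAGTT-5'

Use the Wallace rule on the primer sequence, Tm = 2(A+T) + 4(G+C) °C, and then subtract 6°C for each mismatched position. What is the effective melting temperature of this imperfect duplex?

40°C

Primer base counts: A=5, T=6, G=6, C=3 → A+T=11, G+C=9
Perfect-match Tm = 2(11) + 4(9) = 22 + 36 = 58°C
Mismatches (positions where the bases are not complementary): 3 (at positions 3, 5, 12)
Effective Tm = 58 − 3×6 = 58 − 18 = 40°C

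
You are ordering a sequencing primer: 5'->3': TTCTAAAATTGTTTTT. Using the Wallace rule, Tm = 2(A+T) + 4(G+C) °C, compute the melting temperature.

Scanning the sequence gives C=1, A=4, T=10, G=1.
AT pairs contribute 14, GC pairs contribute 2.
Tm = 2×14 + 4×2 = 36°C

36°C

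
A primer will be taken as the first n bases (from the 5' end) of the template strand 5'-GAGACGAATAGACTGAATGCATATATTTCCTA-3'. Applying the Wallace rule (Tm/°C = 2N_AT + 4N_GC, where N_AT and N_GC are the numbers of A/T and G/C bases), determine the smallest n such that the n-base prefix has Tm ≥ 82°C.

n = 30

First 29 bases: GAGACGAATAGACTGAATGCATATATTTC → Tm = 78°C (< 82°C)
First 30 bases: GAGACGAATAGACTGAATGCATATATTTCC → Tm = 82°C (≥ 82°C)
Each additional base adds 2°C (A/T) or 4°C (G/C), so Tm is non-decreasing in n; n = 30 is the first length to reach 82°C.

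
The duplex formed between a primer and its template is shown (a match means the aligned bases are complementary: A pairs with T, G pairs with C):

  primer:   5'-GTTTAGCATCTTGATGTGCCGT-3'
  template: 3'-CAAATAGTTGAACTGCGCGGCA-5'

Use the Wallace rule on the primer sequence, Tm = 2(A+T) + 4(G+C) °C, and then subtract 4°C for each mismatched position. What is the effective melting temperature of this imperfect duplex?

48°C

Primer base counts: A=3, T=9, G=6, C=4 → A+T=12, G+C=10
Perfect-match Tm = 2(12) + 4(10) = 24 + 40 = 64°C
Mismatches (positions where the bases are not complementary): 4 (at positions 6, 9, 15, 17)
Effective Tm = 64 − 4×4 = 64 − 16 = 48°C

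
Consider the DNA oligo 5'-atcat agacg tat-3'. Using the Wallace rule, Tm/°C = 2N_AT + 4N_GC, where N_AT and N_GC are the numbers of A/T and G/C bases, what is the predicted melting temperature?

Counting bases: G=2, C=2, A=5, T=4
So N_AT = 9 and N_GC = 4.
Tm = 2(9) + 4(4) = 18 + 16 = 34°C

34°C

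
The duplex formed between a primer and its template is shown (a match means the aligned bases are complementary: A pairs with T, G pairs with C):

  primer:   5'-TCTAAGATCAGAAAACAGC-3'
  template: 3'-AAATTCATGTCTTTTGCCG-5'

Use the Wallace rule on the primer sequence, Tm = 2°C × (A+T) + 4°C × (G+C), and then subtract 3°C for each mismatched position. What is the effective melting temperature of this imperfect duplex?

40°C

Primer base counts: A=9, T=3, G=3, C=4 → A+T=12, G+C=7
Perfect-match Tm = 2(12) + 4(7) = 24 + 28 = 52°C
Mismatches (positions where the bases are not complementary): 4 (at positions 2, 7, 8, 17)
Effective Tm = 52 − 4×3 = 52 − 12 = 40°C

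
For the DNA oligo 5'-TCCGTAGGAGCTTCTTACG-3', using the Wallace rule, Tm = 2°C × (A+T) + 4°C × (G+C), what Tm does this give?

Scanning the sequence gives G=5, T=6, C=5, A=3.
AT pairs contribute 9, GC pairs contribute 10.
Tm = 4·10 + 2·9 = 40 + 18 = 58°C

58°C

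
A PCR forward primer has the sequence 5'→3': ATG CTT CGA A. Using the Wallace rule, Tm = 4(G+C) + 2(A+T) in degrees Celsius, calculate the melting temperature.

28°C

Counting bases: T=3, A=3, G=2, C=2
So N_AT = 6 and N_GC = 4.
Tm = 4·4 + 2·6 = 16 + 12 = 28°C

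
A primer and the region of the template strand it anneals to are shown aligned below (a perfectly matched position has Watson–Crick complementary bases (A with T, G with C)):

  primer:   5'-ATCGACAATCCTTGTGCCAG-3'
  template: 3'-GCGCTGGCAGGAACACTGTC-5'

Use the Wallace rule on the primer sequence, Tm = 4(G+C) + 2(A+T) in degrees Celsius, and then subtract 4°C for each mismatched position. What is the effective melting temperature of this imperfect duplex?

Primer base counts: A=5, T=5, G=4, C=6 → A+T=10, G+C=10
Perfect-match Tm = 2(10) + 4(10) = 20 + 40 = 60°C
Mismatches (positions where the bases are not complementary): 5 (at positions 1, 2, 7, 8, 17)
Effective Tm = 60 − 5×4 = 60 − 20 = 40°C

40°C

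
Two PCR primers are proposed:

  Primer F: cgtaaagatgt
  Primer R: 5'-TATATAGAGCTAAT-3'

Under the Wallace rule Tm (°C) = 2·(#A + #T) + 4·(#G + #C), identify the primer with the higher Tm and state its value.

Primer R, 34°C

Primer F: A+T=7, G+C=4 → Tm = 2(7)+4(4) = 30°C
Primer R: A+T=11, G+C=3 → Tm = 2(11)+4(3) = 34°C
30°C vs 34°C → primer R is higher.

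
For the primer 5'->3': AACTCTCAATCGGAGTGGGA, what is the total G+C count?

10

T=4, A=6, C=4, G=6
Total G or C: 6 + 4 = 10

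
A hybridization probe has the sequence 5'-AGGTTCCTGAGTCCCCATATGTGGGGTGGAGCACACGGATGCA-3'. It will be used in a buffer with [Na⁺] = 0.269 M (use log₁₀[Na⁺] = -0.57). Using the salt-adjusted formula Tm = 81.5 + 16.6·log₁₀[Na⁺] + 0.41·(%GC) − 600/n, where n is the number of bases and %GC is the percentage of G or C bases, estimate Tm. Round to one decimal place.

81.9°C

Length n = 43. Base counts: T=9, C=10, G=15, A=9
G+C = 25, so %GC = 25/43 × 100 = 58.14%
Salt term: 16.6 × (-0.57) = -9.462
GC term: 0.41 × 58.14 = 23.837; length term: −600/43 = −13.953
Tm = 81.5 + (-9.462) + 23.837 − 13.953 = 81.922 → 81.9°C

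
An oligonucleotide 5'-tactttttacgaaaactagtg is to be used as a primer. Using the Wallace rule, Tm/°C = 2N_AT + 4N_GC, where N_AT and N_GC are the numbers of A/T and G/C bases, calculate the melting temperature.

54°C

A=7, T=8, G=3, C=3
AT pairs contribute 15, GC pairs contribute 6.
Tm = 2(15) + 4(6) = 30 + 24 = 54°C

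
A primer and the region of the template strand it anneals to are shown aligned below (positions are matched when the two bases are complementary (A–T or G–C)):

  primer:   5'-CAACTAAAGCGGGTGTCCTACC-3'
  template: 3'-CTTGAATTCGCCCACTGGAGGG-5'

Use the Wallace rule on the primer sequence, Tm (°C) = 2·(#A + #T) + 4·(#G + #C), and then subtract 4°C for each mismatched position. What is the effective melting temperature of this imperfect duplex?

52°C

Primer base counts: A=6, T=4, G=5, C=7 → A+T=10, G+C=12
Perfect-match Tm = 2(10) + 4(12) = 20 + 48 = 68°C
Mismatches (positions where the bases are not complementary): 4 (at positions 1, 6, 16, 20)
Effective Tm = 68 − 4×4 = 68 − 16 = 52°C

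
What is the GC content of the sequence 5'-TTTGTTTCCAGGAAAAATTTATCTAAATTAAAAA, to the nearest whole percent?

A=15, C=3, G=3, T=13
G+C = 3 + 3 = 6 out of 34 bases
%GC = 6/34 × 100 = 17.65% ≈ 18%

18%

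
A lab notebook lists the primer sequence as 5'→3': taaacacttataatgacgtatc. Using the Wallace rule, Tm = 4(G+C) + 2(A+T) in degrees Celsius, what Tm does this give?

Base counts: C=4, T=7, A=9, G=2
AT pairs contribute 16, GC pairs contribute 6.
Tm = 2×16 + 4×6 = 56°C

56°C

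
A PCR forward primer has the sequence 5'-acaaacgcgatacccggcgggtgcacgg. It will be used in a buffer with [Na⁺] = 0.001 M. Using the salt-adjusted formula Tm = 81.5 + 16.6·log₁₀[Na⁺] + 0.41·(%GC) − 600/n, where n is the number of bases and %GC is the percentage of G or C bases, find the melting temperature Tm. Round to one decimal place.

38.1°C

Length n = 28. Base counts: G=10, T=2, C=9, A=7
G+C = 19, so %GC = 19/28 × 100 = 67.857%
Salt term: 16.6 × (-3) = -49.8
GC term: 0.41 × 67.857 = 27.821; length term: −600/28 = −21.429
Tm = 81.5 + (-49.8) + 27.821 − 21.429 = 38.092 → 38.1°C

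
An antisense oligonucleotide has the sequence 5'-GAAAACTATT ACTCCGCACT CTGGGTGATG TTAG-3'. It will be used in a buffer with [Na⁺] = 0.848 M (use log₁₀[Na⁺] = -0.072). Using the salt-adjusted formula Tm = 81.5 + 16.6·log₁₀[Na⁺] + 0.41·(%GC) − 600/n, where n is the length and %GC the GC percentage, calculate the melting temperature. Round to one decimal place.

80.7°C

Length n = 34. A=9, C=7, T=10, G=8
G+C = 15, so %GC = 15/34 × 100 = 44.118%
Salt term: 16.6 × (-0.072) = -1.195
GC term: 0.41 × 44.118 = 18.088; length term: −600/34 = −17.647
Tm = 81.5 + (-1.195) + 18.088 − 17.647 = 80.746 → 80.7°C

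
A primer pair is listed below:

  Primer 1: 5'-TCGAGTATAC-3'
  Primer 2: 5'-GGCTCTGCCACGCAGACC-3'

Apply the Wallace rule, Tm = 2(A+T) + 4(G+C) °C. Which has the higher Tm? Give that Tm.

Primer 1: A+T=6, G+C=4 → Tm = 2(6)+4(4) = 28°C
Primer 2: A+T=5, G+C=13 → Tm = 2(5)+4(13) = 62°C
28°C vs 62°C → primer 2 is higher.

Primer 2, 62°C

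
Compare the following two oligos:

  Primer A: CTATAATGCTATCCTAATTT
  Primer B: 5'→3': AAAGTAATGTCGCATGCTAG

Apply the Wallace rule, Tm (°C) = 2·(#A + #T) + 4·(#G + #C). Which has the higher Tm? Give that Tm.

Primer A: A+T=15, G+C=5 → Tm = 2(15)+4(5) = 50°C
Primer B: A+T=12, G+C=8 → Tm = 2(12)+4(8) = 56°C
50°C vs 56°C → primer B is higher.

Primer B, 56°C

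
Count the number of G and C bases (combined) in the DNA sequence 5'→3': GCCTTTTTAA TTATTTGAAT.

4

Scanning the sequence gives A=5, T=11, C=2, G=2.
Total G or C: 2 + 2 = 4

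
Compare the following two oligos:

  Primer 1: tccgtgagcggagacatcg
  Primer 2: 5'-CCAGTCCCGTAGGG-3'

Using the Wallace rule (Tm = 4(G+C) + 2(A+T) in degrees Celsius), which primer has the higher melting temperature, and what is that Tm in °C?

Primer 1, 62°C

Primer 1: A+T=7, G+C=12 → Tm = 2(7)+4(12) = 62°C
Primer 2: A+T=4, G+C=10 → Tm = 2(4)+4(10) = 48°C
62°C vs 48°C → primer 1 is higher.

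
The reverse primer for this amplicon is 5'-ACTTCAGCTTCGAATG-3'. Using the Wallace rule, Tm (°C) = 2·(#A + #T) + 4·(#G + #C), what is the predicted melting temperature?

46°C

Base counts: A=4, G=3, T=5, C=4
AT pairs contribute 9, GC pairs contribute 7.
Tm = 2(9) + 4(7) = 18 + 28 = 46°C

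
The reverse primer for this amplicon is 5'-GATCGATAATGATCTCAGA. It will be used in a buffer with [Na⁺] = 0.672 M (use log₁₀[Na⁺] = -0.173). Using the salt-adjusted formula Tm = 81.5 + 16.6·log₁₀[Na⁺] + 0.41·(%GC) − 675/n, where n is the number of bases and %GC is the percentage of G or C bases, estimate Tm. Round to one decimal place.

58.2°C

Length n = 19. Counting bases: G=4, A=7, C=3, T=5
G+C = 7, so %GC = 7/19 × 100 = 36.842%
Salt term: 16.6 × (-0.173) = -2.872
GC term: 0.41 × 36.842 = 15.105; length term: −675/19 = −35.526
Tm = 81.5 + (-2.872) + 15.105 − 35.526 = 58.207 → 58.2°C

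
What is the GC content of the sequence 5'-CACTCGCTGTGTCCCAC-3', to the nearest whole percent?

Scanning the sequence gives A=2, C=8, T=4, G=3.
G+C = 3 + 8 = 11 out of 17 bases
%GC = 11/17 × 100 = 64.71% ≈ 65%

65%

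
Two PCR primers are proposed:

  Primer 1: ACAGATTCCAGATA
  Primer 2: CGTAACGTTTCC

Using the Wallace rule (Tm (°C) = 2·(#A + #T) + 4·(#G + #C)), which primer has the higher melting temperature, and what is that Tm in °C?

Primer 1: A+T=9, G+C=5 → Tm = 2(9)+4(5) = 38°C
Primer 2: A+T=6, G+C=6 → Tm = 2(6)+4(6) = 36°C
38°C vs 36°C → primer 1 is higher.

Primer 1, 38°C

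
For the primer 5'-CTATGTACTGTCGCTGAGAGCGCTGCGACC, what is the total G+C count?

T=7, C=9, G=9, A=5
G+C = 9 + 9 = 18

18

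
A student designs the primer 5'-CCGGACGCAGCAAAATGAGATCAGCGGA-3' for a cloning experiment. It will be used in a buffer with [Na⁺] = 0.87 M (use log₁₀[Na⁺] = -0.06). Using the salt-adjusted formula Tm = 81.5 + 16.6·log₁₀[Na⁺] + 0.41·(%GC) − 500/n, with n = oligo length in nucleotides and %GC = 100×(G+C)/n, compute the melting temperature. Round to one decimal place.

86.1°C

Length n = 28. G=9, C=7, A=10, T=2
G+C = 16, so %GC = 16/28 × 100 = 57.143%
Salt term: 16.6 × (-0.06) = -0.996
GC term: 0.41 × 57.143 = 23.429; length term: −500/28 = −17.857
Tm = 81.5 + (-0.996) + 23.429 − 17.857 = 86.076 → 86.1°C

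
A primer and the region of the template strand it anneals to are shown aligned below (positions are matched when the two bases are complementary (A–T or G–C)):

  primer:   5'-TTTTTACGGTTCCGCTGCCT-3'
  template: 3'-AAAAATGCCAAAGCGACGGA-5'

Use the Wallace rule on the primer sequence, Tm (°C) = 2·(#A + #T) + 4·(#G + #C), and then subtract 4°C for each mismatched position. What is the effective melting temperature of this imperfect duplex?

Primer base counts: A=1, T=9, G=4, C=6 → A+T=10, G+C=10
Perfect-match Tm = 2(10) + 4(10) = 20 + 40 = 60°C
Mismatches (positions where the bases are not complementary): 1 (at position 12)
Effective Tm = 60 − 1×4 = 60 − 4 = 56°C

56°C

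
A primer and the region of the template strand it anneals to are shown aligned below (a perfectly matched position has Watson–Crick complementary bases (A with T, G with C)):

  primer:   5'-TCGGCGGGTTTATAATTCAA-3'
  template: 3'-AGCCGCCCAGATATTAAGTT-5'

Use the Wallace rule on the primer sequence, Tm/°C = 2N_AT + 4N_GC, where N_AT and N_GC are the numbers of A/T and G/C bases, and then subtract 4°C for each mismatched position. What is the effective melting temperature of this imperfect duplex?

52°C

Primer base counts: A=5, T=7, G=5, C=3 → A+T=12, G+C=8
Perfect-match Tm = 2(12) + 4(8) = 24 + 32 = 56°C
Mismatches (positions where the bases are not complementary): 1 (at position 10)
Effective Tm = 56 − 1×4 = 56 − 4 = 52°C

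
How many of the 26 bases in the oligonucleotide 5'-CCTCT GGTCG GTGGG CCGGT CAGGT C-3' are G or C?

19

Base counts: T=6, A=1, C=8, G=11
Total G or C: 11 + 8 = 19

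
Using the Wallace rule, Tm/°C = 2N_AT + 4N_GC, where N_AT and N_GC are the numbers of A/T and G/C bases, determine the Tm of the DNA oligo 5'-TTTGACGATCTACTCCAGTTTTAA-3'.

Counting bases: T=10, C=5, A=6, G=3
AT pairs contribute 16, GC pairs contribute 8.
Tm = 2×16 + 4×8 = 64°C

64°C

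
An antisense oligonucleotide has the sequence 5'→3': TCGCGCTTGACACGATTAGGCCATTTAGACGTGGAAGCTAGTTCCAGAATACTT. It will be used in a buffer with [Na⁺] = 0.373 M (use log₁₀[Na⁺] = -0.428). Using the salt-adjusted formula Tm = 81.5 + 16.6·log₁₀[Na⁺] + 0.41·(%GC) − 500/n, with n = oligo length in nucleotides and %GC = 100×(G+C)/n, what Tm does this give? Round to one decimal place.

84.1°C

Length n = 54. Counting bases: A=14, G=13, C=12, T=15
G+C = 25, so %GC = 25/54 × 100 = 46.296%
Salt term: 16.6 × (-0.428) = -7.105
GC term: 0.41 × 46.296 = 18.981; length term: −500/54 = −9.259
Tm = 81.5 + (-7.105) + 18.981 − 9.259 = 84.117 → 84.1°C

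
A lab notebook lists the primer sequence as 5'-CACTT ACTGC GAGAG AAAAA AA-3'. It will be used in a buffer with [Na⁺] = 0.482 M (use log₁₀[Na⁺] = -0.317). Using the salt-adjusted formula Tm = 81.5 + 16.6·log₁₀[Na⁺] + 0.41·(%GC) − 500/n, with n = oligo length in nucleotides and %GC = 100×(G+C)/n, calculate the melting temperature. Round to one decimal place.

68.4°C

Length n = 22. Base counts: C=4, G=4, A=11, T=3
G+C = 8, so %GC = 8/22 × 100 = 36.364%
Salt term: 16.6 × (-0.317) = -5.262
GC term: 0.41 × 36.364 = 14.909; length term: −500/22 = −22.727
Tm = 81.5 + (-5.262) + 14.909 − 22.727 = 68.42 → 68.4°C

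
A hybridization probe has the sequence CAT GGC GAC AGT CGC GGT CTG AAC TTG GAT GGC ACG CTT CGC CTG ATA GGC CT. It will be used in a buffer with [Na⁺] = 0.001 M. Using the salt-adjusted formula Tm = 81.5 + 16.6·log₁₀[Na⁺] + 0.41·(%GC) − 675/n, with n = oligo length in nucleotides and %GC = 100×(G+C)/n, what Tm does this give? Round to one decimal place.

Length n = 53. Counting bases: G=17, T=12, A=9, C=15
G+C = 32, so %GC = 32/53 × 100 = 60.377%
Salt term: 16.6 × (-3) = -49.8
GC term: 0.41 × 60.377 = 24.755; length term: −675/53 = −12.736
Tm = 81.5 + (-49.8) + 24.755 − 12.736 = 43.719 → 43.7°C

43.7°C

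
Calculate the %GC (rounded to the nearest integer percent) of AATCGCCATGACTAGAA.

Base counts: A=7, T=3, C=4, G=3
G+C = 3 + 4 = 7 out of 17 bases
%GC = 7/17 × 100 = 41.18% ≈ 41%

41%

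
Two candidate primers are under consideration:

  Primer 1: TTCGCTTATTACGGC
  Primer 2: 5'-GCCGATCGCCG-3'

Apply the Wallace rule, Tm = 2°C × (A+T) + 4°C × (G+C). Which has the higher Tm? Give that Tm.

Primer 1, 44°C

Primer 1: A+T=8, G+C=7 → Tm = 2(8)+4(7) = 44°C
Primer 2: A+T=2, G+C=9 → Tm = 2(2)+4(9) = 40°C
44°C vs 40°C → primer 1 is higher.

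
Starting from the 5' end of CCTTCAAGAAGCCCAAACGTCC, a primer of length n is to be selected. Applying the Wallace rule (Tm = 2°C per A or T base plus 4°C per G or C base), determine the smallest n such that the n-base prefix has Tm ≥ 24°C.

n = 8

First 7 bases: CCTTCAA → Tm = 20°C (< 24°C)
First 8 bases: CCTTCAAG → Tm = 24°C (≥ 24°C)
Since every base adds ≥2°C, Tm only increases with n, so the threshold is first crossed at n = 8.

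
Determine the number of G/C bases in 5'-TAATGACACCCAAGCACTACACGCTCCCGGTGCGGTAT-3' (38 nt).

21

Counting bases: G=8, C=13, A=10, T=7
G+C = 8 + 13 = 21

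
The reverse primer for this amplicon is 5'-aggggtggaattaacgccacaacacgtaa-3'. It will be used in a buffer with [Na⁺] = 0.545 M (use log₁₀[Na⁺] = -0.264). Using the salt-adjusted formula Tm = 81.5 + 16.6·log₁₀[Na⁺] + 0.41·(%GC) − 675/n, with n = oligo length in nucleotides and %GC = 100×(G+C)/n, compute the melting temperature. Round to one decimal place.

73.6°C

Length n = 29. Counting bases: C=6, T=4, G=8, A=11
G+C = 14, so %GC = 14/29 × 100 = 48.276%
Salt term: 16.6 × (-0.264) = -4.382
GC term: 0.41 × 48.276 = 19.793; length term: −675/29 = −23.276
Tm = 81.5 + (-4.382) + 19.793 − 23.276 = 73.635 → 73.6°C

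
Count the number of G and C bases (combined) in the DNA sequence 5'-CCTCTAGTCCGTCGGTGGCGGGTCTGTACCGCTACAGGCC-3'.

27

Base counts: T=9, C=14, A=4, G=13
Total G or C: 13 + 14 = 27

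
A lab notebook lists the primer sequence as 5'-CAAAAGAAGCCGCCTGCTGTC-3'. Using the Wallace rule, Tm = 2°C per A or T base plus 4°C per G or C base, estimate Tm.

Scanning the sequence gives G=5, A=6, T=3, C=7.
AT pairs contribute 9, GC pairs contribute 12.
Tm = 2(9) + 4(12) = 18 + 48 = 66°C

66°C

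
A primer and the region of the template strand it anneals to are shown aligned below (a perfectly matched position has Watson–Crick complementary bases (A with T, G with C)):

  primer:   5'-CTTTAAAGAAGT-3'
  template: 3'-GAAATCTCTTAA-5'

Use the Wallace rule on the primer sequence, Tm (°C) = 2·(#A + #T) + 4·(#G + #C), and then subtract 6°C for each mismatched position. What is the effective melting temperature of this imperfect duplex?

Primer base counts: A=5, T=4, G=2, C=1 → A+T=9, G+C=3
Perfect-match Tm = 2(9) + 4(3) = 18 + 12 = 30°C
Mismatches (positions where the bases are not complementary): 2 (at positions 6, 11)
Effective Tm = 30 − 2×6 = 30 − 12 = 18°C

18°C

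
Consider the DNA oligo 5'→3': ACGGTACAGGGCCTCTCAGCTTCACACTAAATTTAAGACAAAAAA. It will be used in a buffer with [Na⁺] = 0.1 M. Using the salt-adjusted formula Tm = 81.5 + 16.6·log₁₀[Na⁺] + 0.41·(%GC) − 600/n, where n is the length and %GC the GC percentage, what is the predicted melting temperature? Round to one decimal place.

Length n = 45. Counting bases: T=9, C=11, A=18, G=7
G+C = 18, so %GC = 18/45 × 100 = 40%
Salt term: 16.6 × (-1) = -16.6
GC term: 0.41 × 40 = 16.4; length term: −600/45 = −13.333
Tm = 81.5 + (-16.6) + 16.4 − 13.333 = 67.967 → 68.0°C

68.0°C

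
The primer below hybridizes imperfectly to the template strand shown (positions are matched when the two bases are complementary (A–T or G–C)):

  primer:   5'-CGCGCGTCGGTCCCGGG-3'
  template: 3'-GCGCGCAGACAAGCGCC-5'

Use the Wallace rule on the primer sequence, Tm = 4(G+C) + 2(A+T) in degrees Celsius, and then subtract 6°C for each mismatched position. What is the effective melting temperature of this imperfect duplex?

40°C

Primer base counts: A=0, T=2, G=8, C=7 → A+T=2, G+C=15
Perfect-match Tm = 2(2) + 4(15) = 4 + 60 = 64°C
Mismatches (positions where the bases are not complementary): 4 (at positions 9, 12, 14, 15)
Effective Tm = 64 − 4×6 = 64 − 24 = 40°C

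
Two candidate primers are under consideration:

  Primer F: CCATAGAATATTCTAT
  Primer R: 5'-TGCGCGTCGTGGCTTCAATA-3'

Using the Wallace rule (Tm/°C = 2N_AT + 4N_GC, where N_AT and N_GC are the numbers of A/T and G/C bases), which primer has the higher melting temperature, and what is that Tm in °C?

Primer R, 62°C

Primer F: A+T=12, G+C=4 → Tm = 2(12)+4(4) = 40°C
Primer R: A+T=9, G+C=11 → Tm = 2(9)+4(11) = 62°C
40°C vs 62°C → primer R is higher.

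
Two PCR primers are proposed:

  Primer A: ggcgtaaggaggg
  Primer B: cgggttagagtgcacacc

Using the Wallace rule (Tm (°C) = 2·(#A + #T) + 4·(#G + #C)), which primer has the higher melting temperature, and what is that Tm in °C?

Primer A: A+T=4, G+C=9 → Tm = 2(4)+4(9) = 44°C
Primer B: A+T=7, G+C=11 → Tm = 2(7)+4(11) = 58°C
44°C vs 58°C → primer B is higher.

Primer B, 58°C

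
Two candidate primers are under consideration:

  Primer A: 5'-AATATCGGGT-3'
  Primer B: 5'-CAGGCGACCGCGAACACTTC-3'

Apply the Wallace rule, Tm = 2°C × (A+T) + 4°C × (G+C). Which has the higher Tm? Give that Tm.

Primer B, 66°C

Primer A: A+T=6, G+C=4 → Tm = 2(6)+4(4) = 28°C
Primer B: A+T=7, G+C=13 → Tm = 2(7)+4(13) = 66°C
28°C vs 66°C → primer B is higher.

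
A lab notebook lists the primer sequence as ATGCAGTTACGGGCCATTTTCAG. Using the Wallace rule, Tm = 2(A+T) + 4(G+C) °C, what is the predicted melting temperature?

C=5, G=6, T=7, A=5
AT pairs contribute 12, GC pairs contribute 11.
Tm = 4·11 + 2·12 = 44 + 24 = 68°C

68°C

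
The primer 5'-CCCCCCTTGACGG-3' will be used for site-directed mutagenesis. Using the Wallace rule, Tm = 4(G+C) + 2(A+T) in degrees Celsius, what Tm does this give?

46°C

A=1, T=2, C=7, G=3
A+T = 3, G+C = 10
Tm = 2×3 + 4×10 = 46°C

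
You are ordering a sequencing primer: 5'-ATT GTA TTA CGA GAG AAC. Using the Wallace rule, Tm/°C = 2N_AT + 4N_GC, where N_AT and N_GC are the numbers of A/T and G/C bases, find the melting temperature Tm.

48°C

G=4, C=2, A=7, T=5
A+T = 12, G+C = 6
Tm = 2(12) + 4(6) = 24 + 24 = 48°C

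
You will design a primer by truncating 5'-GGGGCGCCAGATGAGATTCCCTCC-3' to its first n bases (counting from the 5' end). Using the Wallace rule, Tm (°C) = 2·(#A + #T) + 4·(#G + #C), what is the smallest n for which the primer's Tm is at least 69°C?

First 20 bases: GGGGCGCCAGATGAGATTCC → Tm = 66°C (< 69°C)
First 21 bases: GGGGCGCCAGATGAGATTCCC → Tm = 70°C (≥ 69°C)
Each additional base adds 2°C (A/T) or 4°C (G/C), so Tm is non-decreasing in n; n = 21 is the first length to reach 69°C.

n = 21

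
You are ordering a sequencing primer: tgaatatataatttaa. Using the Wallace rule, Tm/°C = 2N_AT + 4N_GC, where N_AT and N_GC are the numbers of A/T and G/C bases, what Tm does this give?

34°C

Base counts: C=0, T=7, G=1, A=8
A+T = 15, G+C = 1
Tm = 2×15 + 4×1 = 34°C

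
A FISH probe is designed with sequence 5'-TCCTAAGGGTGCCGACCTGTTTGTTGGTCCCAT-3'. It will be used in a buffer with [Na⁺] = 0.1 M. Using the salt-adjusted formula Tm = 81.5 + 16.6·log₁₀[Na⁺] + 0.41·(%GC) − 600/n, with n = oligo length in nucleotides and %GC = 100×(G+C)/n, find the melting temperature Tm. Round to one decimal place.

Length n = 33. Scanning the sequence gives C=9, G=9, T=11, A=4.
G+C = 18, so %GC = 18/33 × 100 = 54.545%
Salt term: 16.6 × (-1) = -16.6
GC term: 0.41 × 54.545 = 22.363; length term: −600/33 = −18.182
Tm = 81.5 + (-16.6) + 22.363 − 18.182 = 69.081 → 69.1°C

69.1°C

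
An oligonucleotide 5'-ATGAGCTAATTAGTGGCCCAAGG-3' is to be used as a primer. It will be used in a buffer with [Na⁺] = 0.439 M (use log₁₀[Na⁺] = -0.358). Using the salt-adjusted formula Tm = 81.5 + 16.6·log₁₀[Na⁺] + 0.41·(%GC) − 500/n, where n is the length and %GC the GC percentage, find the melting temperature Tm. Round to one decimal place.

Length n = 23. Base counts: C=4, A=7, T=5, G=7
G+C = 11, so %GC = 11/23 × 100 = 47.826%
Salt term: 16.6 × (-0.358) = -5.943
GC term: 0.41 × 47.826 = 19.609; length term: −500/23 = −21.739
Tm = 81.5 + (-5.943) + 19.609 − 21.739 = 73.427 → 73.4°C

73.4°C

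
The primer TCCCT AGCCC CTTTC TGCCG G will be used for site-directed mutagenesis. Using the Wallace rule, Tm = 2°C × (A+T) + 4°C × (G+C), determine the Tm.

Base counts: A=1, C=10, T=6, G=4
A+T = 7, G+C = 14
Tm = 2(7) + 4(14) = 14 + 56 = 70°C

70°C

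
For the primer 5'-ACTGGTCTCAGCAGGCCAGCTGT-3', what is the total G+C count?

14

G=7, A=4, T=5, C=7
Total G or C: 7 + 7 = 14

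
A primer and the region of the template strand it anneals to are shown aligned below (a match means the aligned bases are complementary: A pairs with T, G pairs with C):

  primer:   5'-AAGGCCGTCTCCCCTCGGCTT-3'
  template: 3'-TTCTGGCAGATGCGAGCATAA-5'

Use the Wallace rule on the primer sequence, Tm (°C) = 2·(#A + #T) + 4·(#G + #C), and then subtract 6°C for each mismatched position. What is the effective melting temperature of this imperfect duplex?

Primer base counts: A=2, T=5, G=5, C=9 → A+T=7, G+C=14
Perfect-match Tm = 2(7) + 4(14) = 14 + 56 = 70°C
Mismatches (positions where the bases are not complementary): 5 (at positions 4, 11, 13, 18, 19)
Effective Tm = 70 − 5×6 = 70 − 30 = 40°C

40°C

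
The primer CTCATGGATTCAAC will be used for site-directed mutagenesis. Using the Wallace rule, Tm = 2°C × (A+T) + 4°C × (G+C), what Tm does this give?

Scanning the sequence gives T=4, C=4, A=4, G=2.
So N_AT = 8 and N_GC = 6.
Tm = 2×8 + 4×6 = 40°C

40°C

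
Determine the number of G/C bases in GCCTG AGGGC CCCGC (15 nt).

13

C=7, G=6, A=1, T=1
Total G or C: 6 + 7 = 13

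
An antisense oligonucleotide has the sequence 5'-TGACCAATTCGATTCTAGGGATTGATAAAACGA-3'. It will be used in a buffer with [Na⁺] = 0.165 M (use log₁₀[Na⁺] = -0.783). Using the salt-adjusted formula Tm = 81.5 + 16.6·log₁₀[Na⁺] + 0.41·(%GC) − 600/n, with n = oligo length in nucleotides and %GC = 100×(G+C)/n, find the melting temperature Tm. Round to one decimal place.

Length n = 33. G=7, C=5, A=12, T=9
G+C = 12, so %GC = 12/33 × 100 = 36.364%
Salt term: 16.6 × (-0.783) = -12.998
GC term: 0.41 × 36.364 = 14.909; length term: −600/33 = −18.182
Tm = 81.5 + (-12.998) + 14.909 − 18.182 = 65.229 → 65.2°C

65.2°C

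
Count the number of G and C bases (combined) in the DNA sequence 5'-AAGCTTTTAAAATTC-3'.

T=6, C=2, A=6, G=1
G+C = 1 + 2 = 3

3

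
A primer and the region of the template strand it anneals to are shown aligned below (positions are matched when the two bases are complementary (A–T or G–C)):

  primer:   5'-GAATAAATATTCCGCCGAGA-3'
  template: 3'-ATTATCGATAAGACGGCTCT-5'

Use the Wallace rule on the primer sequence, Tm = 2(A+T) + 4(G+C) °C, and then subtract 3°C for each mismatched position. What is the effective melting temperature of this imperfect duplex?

Primer base counts: A=8, T=4, G=4, C=4 → A+T=12, G+C=8
Perfect-match Tm = 2(12) + 4(8) = 24 + 32 = 56°C
Mismatches (positions where the bases are not complementary): 4 (at positions 1, 6, 7, 13)
Effective Tm = 56 − 4×3 = 56 − 12 = 44°C

44°C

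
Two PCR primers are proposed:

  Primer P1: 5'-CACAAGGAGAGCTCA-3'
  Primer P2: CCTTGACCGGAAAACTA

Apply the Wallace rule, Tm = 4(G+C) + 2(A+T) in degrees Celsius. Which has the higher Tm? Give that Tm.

Primer P1: A+T=7, G+C=8 → Tm = 2(7)+4(8) = 46°C
Primer P2: A+T=9, G+C=8 → Tm = 2(9)+4(8) = 50°C
46°C vs 50°C → primer P2 is higher.

Primer P2, 50°C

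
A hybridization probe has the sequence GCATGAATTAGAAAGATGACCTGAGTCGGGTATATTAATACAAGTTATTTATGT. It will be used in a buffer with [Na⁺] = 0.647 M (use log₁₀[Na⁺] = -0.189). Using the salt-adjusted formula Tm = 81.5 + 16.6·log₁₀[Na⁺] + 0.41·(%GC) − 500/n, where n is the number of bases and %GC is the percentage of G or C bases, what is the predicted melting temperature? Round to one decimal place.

82.0°C

Length n = 54. Counting bases: A=19, C=5, T=18, G=12
G+C = 17, so %GC = 17/54 × 100 = 31.481%
Salt term: 16.6 × (-0.189) = -3.137
GC term: 0.41 × 31.481 = 12.907; length term: −500/54 = −9.259
Tm = 81.5 + (-3.137) + 12.907 − 9.259 = 82.011 → 82.0°C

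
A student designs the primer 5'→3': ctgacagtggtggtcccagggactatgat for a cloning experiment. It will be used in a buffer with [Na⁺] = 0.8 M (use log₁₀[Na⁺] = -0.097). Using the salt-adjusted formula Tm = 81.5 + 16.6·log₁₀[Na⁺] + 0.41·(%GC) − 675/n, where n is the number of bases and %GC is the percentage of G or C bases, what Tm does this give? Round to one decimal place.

79.2°C

Length n = 29. T=7, A=6, C=6, G=10
G+C = 16, so %GC = 16/29 × 100 = 55.172%
Salt term: 16.6 × (-0.097) = -1.61
GC term: 0.41 × 55.172 = 22.621; length term: −675/29 = −23.276
Tm = 81.5 + (-1.61) + 22.621 − 23.276 = 79.235 → 79.2°C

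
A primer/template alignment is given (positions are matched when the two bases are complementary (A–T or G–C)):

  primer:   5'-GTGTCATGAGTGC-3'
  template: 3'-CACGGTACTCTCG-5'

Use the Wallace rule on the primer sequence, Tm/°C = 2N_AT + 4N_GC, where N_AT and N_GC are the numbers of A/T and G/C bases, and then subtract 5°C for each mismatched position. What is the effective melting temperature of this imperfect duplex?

Primer base counts: A=2, T=4, G=5, C=2 → A+T=6, G+C=7
Perfect-match Tm = 2(6) + 4(7) = 12 + 28 = 40°C
Mismatches (positions where the bases are not complementary): 2 (at positions 4, 11)
Effective Tm = 40 − 2×5 = 40 − 10 = 30°C

30°C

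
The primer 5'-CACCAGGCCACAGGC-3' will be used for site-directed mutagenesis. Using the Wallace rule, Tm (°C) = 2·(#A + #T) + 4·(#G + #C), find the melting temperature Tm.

52°C

Scanning the sequence gives G=4, A=4, T=0, C=7.
A+T = 4, G+C = 11
Tm = 2(4) + 4(11) = 8 + 44 = 52°C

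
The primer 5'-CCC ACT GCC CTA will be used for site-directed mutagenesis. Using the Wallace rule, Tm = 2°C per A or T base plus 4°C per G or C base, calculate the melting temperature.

40°C

Counting bases: G=1, A=2, T=2, C=7
So N_AT = 4 and N_GC = 8.
Tm = 2(4) + 4(8) = 8 + 32 = 40°C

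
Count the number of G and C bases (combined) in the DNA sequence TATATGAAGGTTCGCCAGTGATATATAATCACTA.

Base counts: G=6, C=5, A=12, T=11
Total G or C: 6 + 5 = 11

11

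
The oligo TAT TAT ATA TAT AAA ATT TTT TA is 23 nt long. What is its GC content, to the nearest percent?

T=13, A=10, C=0, G=0
G+C = 0 + 0 = 0 out of 23 bases
%GC = 0/23 × 100 = 0% ≈ 0%

0%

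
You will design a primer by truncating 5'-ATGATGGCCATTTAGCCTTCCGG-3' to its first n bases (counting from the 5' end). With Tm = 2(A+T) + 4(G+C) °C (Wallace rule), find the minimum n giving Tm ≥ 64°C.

n = 22

First 21 bases: ATGATGGCCATTTAGCCTTCC → Tm = 62°C (< 64°C)
First 22 bases: ATGATGGCCATTTAGCCTTCCG → Tm = 66°C (≥ 64°C)
Since every base adds ≥2°C, Tm only increases with n, so the threshold is first crossed at n = 22.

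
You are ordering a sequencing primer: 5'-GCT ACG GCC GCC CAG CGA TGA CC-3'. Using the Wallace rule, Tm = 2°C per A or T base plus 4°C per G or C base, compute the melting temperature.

G=7, T=2, C=10, A=4
AT pairs contribute 6, GC pairs contribute 17.
Tm = 2×6 + 4×17 = 80°C

80°C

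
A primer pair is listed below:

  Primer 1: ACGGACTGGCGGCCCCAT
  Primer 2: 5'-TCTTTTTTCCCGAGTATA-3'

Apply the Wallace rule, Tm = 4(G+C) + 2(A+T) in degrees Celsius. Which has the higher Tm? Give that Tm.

Primer 1, 62°C

Primer 1: A+T=5, G+C=13 → Tm = 2(5)+4(13) = 62°C
Primer 2: A+T=12, G+C=6 → Tm = 2(12)+4(6) = 48°C
62°C vs 48°C → primer 1 is higher.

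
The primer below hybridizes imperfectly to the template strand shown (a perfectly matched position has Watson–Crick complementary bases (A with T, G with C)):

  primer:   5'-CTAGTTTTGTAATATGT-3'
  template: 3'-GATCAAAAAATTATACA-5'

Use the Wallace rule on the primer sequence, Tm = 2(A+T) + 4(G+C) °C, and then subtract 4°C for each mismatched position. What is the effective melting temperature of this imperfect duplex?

Primer base counts: A=4, T=9, G=3, C=1 → A+T=13, G+C=4
Perfect-match Tm = 2(13) + 4(4) = 26 + 16 = 42°C
Mismatches (positions where the bases are not complementary): 1 (at position 9)
Effective Tm = 42 − 1×4 = 42 − 4 = 38°C

38°C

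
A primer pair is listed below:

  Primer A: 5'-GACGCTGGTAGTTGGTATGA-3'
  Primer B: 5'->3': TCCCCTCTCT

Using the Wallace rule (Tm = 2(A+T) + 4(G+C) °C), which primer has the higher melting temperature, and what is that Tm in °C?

Primer A, 60°C

Primer A: A+T=10, G+C=10 → Tm = 2(10)+4(10) = 60°C
Primer B: A+T=4, G+C=6 → Tm = 2(4)+4(6) = 32°C
60°C vs 32°C → primer A is higher.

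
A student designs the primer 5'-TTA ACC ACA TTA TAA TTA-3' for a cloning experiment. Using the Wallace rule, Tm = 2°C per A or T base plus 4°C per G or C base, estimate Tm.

42°C

Counting bases: A=8, T=7, G=0, C=3
AT pairs contribute 15, GC pairs contribute 3.
Tm = 2(15) + 4(3) = 30 + 12 = 42°C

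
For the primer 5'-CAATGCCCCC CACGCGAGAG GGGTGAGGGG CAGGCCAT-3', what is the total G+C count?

27

Scanning the sequence gives T=3, A=8, C=12, G=15.
Total G or C: 15 + 12 = 27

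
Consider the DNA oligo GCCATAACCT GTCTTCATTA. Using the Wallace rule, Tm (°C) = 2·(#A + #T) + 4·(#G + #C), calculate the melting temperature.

Counting bases: A=5, T=7, G=2, C=6
So N_AT = 12 and N_GC = 8.
Tm = 4·8 + 2·12 = 32 + 24 = 56°C

56°C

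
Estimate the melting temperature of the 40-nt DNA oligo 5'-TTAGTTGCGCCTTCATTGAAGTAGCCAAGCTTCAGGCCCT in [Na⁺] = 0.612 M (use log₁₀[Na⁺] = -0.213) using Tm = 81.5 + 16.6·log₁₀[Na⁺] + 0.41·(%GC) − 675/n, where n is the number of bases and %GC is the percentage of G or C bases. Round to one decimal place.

Length n = 40. Base counts: T=12, C=11, A=8, G=9
G+C = 20, so %GC = 20/40 × 100 = 50%
Salt term: 16.6 × (-0.213) = -3.536
GC term: 0.41 × 50 = 20.5; length term: −675/40 = −16.875
Tm = 81.5 + (-3.536) + 20.5 − 16.875 = 81.589 → 81.6°C

81.6°C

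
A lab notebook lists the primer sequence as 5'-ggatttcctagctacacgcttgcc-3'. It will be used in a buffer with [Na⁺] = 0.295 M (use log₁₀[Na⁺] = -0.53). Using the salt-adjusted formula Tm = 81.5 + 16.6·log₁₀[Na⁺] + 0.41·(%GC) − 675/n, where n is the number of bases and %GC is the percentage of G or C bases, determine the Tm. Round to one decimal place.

Length n = 24. Base counts: A=4, G=5, T=7, C=8
G+C = 13, so %GC = 13/24 × 100 = 54.167%
Salt term: 16.6 × (-0.53) = -8.798
GC term: 0.41 × 54.167 = 22.208; length term: −675/24 = −28.125
Tm = 81.5 + (-8.798) + 22.208 − 28.125 = 66.785 → 66.8°C

66.8°C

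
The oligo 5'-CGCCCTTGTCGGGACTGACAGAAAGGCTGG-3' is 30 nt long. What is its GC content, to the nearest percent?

63%

Base counts: C=8, G=11, T=5, A=6
G+C = 11 + 8 = 19 out of 30 bases
%GC = 19/30 × 100 = 63.33% ≈ 63%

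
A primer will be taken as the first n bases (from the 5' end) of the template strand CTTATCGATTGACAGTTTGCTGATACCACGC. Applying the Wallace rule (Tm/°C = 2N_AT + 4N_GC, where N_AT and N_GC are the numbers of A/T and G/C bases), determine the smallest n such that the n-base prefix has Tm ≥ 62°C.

n = 22

First 21 bases: CTTATCGATTGACAGTTTGCT → Tm = 58°C (< 62°C)
First 22 bases: CTTATCGATTGACAGTTTGCTG → Tm = 62°C (≥ 62°C)
Each additional base adds 2°C (A/T) or 4°C (G/C), so Tm is non-decreasing in n; n = 22 is the first length to reach 62°C.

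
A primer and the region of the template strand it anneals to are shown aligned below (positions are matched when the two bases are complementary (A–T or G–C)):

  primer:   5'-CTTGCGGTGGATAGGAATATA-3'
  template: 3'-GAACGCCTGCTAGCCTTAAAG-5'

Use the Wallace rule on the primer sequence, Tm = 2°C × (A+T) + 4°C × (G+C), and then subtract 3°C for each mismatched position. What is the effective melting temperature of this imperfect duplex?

45°C

Primer base counts: A=6, T=6, G=7, C=2 → A+T=12, G+C=9
Perfect-match Tm = 2(12) + 4(9) = 24 + 36 = 60°C
Mismatches (positions where the bases are not complementary): 5 (at positions 8, 9, 13, 19, 21)
Effective Tm = 60 − 5×3 = 60 − 15 = 45°C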